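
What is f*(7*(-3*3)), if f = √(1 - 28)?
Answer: -189*I*√3 ≈ -327.36*I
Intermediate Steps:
f = 3*I*√3 (f = √(-27) = 3*I*√3 ≈ 5.1962*I)
f*(7*(-3*3)) = (3*I*√3)*(7*(-3*3)) = (3*I*√3)*(7*(-9)) = (3*I*√3)*(-63) = -189*I*√3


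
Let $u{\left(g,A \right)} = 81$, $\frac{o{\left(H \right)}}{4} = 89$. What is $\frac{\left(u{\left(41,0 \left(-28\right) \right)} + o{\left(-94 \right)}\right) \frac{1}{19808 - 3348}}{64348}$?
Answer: $\frac{437}{1059168080} \approx 4.1259 \cdot 10^{-7}$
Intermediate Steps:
$o{\left(H \right)} = 356$ ($o{\left(H \right)} = 4 \cdot 89 = 356$)
$\frac{\left(u{\left(41,0 \left(-28\right) \right)} + o{\left(-94 \right)}\right) \frac{1}{19808 - 3348}}{64348} = \frac{\left(81 + 356\right) \frac{1}{19808 - 3348}}{64348} = \frac{437}{16460} \cdot \frac{1}{64348} = \frac{437}{1059168080}$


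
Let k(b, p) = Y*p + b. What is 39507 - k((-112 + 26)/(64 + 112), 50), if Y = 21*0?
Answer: 3476659/88 ≈ 39508.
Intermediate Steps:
Y = 0
k(b, p) = b (k(b, p) = 0*p + b = 0 + b = b)
39507 - k((-112 + 26)/(64 + 112), 50) = 39507 - (-112 + 26)/(64 + 112) = 39507 - (-86)/176 = 39507 - 1*(-43/88) = 39507 + 43/88 = 3476659/88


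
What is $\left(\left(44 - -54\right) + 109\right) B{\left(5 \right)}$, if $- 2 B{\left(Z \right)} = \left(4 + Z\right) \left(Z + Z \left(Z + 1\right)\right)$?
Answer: $- \frac{65205}{2} \approx -32603.0$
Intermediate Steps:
$B{\left(Z \right)} = - \frac{\left(4 + Z\right) \left(Z + Z \left(1 + Z\right)\right)}{2}$ ($B{\left(Z \right)} = - \frac{\left(4 + Z\right) \left(Z + Z \left(Z + 1\right)\right)}{2} = - \frac{\left(4 + Z\right) \left(Z + Z \left(1 + Z\right)\right)}{2}$)
$\left(\left(44 - -54\right) + 109\right) B{\left(5 \right)} = \left(\left(44 - -54\right) + 109\right) \left(\left(- \frac{1}{2}\right) 5 \left(8 + 5^{2} + 6 \cdot 5\right)\right) = \left(\left(44 + 54\right) + 109\right) \left(\left(- \frac{1}{2}\right) 5 \left(8 + 25 + 30\right)\right) = \left(98 + 109\right) \left(\left(- \frac{1}{2}\right) 5 \cdot 63\right) = 207 \left(- \frac{315}{2}\right) = - \frac{65205}{2}$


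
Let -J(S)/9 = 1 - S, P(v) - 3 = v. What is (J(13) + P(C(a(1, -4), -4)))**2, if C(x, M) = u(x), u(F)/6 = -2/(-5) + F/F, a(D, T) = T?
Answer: 356409/25 ≈ 14256.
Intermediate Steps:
u(F) = 42/5 (u(F) = 6*(-2/(-5) + F/F) = 6*(-2*(-1/5) + 1) = 6*(2/5 + 1) = 6*(7/5) = 42/5)
C(x, M) = 42/5
P(v) = 3 + v
J(S) = -9 + 9*S (J(S) = -9*(1 - S) = -9 + 9*S)
(J(13) + P(C(a(1, -4), -4)))**2 = ((-9 + 9*13) + (3 + 42/5))**2 = ((-9 + 117) + 57/5)**2 = (108 + 57/5)**2 = (597/5)**2 = 356409/25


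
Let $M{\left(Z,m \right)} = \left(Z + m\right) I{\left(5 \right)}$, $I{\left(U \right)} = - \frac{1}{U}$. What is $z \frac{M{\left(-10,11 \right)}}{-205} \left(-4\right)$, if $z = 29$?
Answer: $- \frac{116}{1025} \approx -0.11317$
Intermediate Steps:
$M{\left(Z,m \right)} = - \frac{Z}{5} - \frac{m}{5}$ ($M{\left(Z,m \right)} = \left(Z + m\right) \left(- \frac{1}{5}\right) = - \frac{Z}{5} - \frac{m}{5}$)
$z \frac{M{\left(-10,11 \right)}}{-205} \left(-4\right) = 29 \frac{\left(- \frac{1}{5}\right) \left(-10\right) - \frac{11}{5}}{-205} \left(-4\right) = 29 \left(2 - \frac{11}{5}\right) \left(- \frac{1}{205}\right) \left(-4\right) = 29 \left(\left(- \frac{1}{5}\right) \left(- \frac{1}{205}\right)\right) \left(-4\right) = 29 \cdot \frac{1}{1025} \left(-4\right) = \frac{29}{1025} \left(-4\right) = - \frac{116}{1025}$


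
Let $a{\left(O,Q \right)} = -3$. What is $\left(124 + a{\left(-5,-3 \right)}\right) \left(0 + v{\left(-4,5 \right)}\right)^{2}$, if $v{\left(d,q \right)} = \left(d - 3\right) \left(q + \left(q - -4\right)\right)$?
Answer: $1162084$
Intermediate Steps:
$v{\left(d,q \right)} = \left(-3 + d\right) \left(4 + 2 q\right)$ ($v{\left(d,q \right)} = \left(-3 + d\right) \left(q + \left(q + 4\right)\right) = \left(-3 + d\right) \left(q + \left(4 + q\right)\right) = \left(-3 + d\right) \left(4 + 2 q\right)$)
$\left(124 + a{\left(-5,-3 \right)}\right) \left(0 + v{\left(-4,5 \right)}\right)^{2} = \left(124 - 3\right) \left(0 + \left(-12 - 30 + 4 \left(-4\right) + 2 \left(-4\right) 5\right)\right)^{2} = 121 \left(0 - 98\right)^{2} = 121 \left(-98\right)^{2} = 121 \cdot 9604 = 1162084$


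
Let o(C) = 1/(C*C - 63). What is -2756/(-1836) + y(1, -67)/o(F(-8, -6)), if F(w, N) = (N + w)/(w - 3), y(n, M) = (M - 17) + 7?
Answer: 23870530/5049 ≈ 4727.8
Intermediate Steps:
y(n, M) = -10 + M (y(n, M) = (-17 + M) + 7 = -10 + M)
F(w, N) = (N + w)/(-3 + w)
o(C) = 1/(-63 + C²) (o(C) = 1/(C² - 63) = 1/(-63 + C²))
-2756/(-1836) + y(1, -67)/o(F(-8, -6)) = -2756/(-1836) + (-10 - 67)/(1/(-63 + ((-6 - 8)/(-3 - 8))²)) = -2756*(-1/1836) - 77/(1/(-63 + (-14/(-11))²)) = 689/459 - 77/(1/(-63 + (-1/11*(-14))²)) = 689/459 - 77/(1/(-63 + (14/11)²)) = 689/459 - 77/(1/(-63 + 196/121)) = 689/459 - 77/(1/(-7427/121)) = 689/459 - 77/(-121/7427) = 689/459 - 77*(-7427/121) = 689/459 + 51989/11 = 23870530/5049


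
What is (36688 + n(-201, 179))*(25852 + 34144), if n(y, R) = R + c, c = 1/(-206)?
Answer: 227822840798/103 ≈ 2.2119e+9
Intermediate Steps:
c = -1/206 ≈ -0.0048544
n(y, R) = -1/206 + R (n(y, R) = R - 1/206 = -1/206 + R)
(36688 + n(-201, 179))*(25852 + 34144) = (36688 + (-1/206 + 179))*(25852 + 34144) = (36688 + 36873/206)*59996 = (7594601/206)*59996 = 227822840798/103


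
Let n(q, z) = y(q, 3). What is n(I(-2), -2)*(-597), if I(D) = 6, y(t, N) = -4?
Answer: 2388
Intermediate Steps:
n(q, z) = -4
n(I(-2), -2)*(-597) = -4*(-597) = 2388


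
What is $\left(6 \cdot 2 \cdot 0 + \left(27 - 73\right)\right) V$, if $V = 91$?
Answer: $-4186$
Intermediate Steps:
$\left(6 \cdot 2 \cdot 0 + \left(27 - 73\right)\right) V = \left(6 \cdot 2 \cdot 0 + \left(27 - 73\right)\right) 91 = \left(12 \cdot 0 + \left(27 - 73\right)\right) 91 = \left(0 - 46\right) 91 = \left(-46\right) 91 = -4186$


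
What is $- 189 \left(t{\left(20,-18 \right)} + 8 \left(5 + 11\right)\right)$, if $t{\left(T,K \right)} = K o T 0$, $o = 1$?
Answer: $-24192$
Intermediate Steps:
$t{\left(T,K \right)} = 0$ ($t{\left(T,K \right)} = K 1 T 0 = K T 0 = K 0 = 0$)
$- 189 \left(t{\left(20,-18 \right)} + 8 \left(5 + 11\right)\right) = - 189 \left(0 + 8 \left(5 + 11\right)\right) = - 189 \left(0 + 8 \cdot 16\right) = - 189 \left(0 + 128\right) = \left(-189\right) 128 = -24192$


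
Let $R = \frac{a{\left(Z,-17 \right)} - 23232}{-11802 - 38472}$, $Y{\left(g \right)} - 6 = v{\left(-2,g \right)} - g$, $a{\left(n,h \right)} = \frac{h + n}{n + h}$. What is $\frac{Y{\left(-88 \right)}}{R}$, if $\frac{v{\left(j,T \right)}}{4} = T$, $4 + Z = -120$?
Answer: $- \frac{12970692}{23231} \approx -558.34$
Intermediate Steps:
$Z = -124$ ($Z = -4 - 120 = -124$)
$v{\left(j,T \right)} = 4 T$
$a{\left(n,h \right)} = 1$ ($a{\left(n,h \right)} = \frac{h + n}{h + n} = 1$)
$Y{\left(g \right)} = 6 + 3 g$ ($Y{\left(g \right)} = 6 + \left(4 g - g\right) = 6 + 3 g$)
$R = \frac{23231}{50274}$ ($R = \frac{1 - 23232}{-11802 - 38472} = - \frac{23231}{-50274} = \left(-23231\right) \left(- \frac{1}{50274}\right) = \frac{23231}{50274} \approx 0.46209$)
$\frac{Y{\left(-88 \right)}}{R} = \frac{6 + 3 \left(-88\right)}{\frac{23231}{50274}} = \left(6 - 264\right) \frac{50274}{23231} = \left(-258\right) \frac{50274}{23231} = - \frac{12970692}{23231}$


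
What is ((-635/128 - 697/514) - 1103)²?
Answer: 1331672705552281/1082146816 ≈ 1.2306e+6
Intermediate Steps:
((-635/128 - 697/514) - 1103)² = (-207803/32896 - 1103)² = (-36492091/32896)² = 1331672705552281/1082146816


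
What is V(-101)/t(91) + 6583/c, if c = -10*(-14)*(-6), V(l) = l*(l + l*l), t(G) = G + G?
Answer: -61291579/10920 ≈ -5612.8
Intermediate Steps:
t(G) = 2*G
V(l) = l*(l + l²)
c = -840 (c = 140*(-6) = -840)
V(-101)/t(91) + 6583/c = ((-101)²*(1 - 101))/((2*91)) + 6583/(-840) = (10201*(-100))/182 + 6583*(-1/840) = -1020100*1/182 - 6583/840 = -510050/91 - 6583/840 = -61291579/10920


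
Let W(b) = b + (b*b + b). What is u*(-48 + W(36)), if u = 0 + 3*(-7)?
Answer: -27720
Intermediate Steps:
W(b) = b² + 2*b (W(b) = b + (b² + b) = b + (b + b²) = b² + 2*b)
u = -21 (u = 0 - 21 = -21)
u*(-48 + W(36)) = -21*(-48 + 36*(2 + 36)) = -21*(-48 + 36*38) = -21*(-48 + 1368) = -21*1320 = -27720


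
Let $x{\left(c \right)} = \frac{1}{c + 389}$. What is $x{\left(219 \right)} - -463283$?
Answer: $\frac{281676065}{608} \approx 4.6328 \cdot 10^{5}$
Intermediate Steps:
$x{\left(c \right)} = \frac{1}{389 + c}$
$x{\left(219 \right)} - -463283 = \frac{1}{389 + 219} - -463283 = \frac{1}{608} + 463283 = \frac{281676065}{608}$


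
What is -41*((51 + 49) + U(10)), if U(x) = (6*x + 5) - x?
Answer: -6355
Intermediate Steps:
U(x) = 5 + 5*x (U(x) = (5 + 6*x) - x = 5 + 5*x)
-41*((51 + 49) + U(10)) = -41*((51 + 49) + (5 + 5*10)) = -41*(100 + (5 + 50)) = -41*(100 + 55) = -41*155 = -6355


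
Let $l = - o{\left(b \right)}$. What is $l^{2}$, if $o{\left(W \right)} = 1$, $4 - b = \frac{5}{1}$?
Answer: $1$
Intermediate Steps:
$b = -1$ ($b = 4 - \frac{5}{1} = 4 - 5 \cdot 1 = 4 - 5 = -1$)
$l = -1$ ($l = \left(-1\right) 1 = -1$)
$l^{2} = \left(-1\right)^{2} = 1$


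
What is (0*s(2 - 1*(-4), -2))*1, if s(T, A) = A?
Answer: 0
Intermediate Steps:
(0*s(2 - 1*(-4), -2))*1 = (0*(-2))*1 = 0*1 = 0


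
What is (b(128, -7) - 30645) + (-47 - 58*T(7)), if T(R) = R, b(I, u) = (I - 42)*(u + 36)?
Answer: -28604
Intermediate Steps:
b(I, u) = (-42 + I)*(36 + u)
(b(128, -7) - 30645) + (-47 - 58*T(7)) = ((-1512 - 42*(-7) + 36*128 + 128*(-7)) - 30645) + (-47 - 58*7) = ((-1512 + 294 + 4608 - 896) - 30645) + (-47 - 406) = (2494 - 30645) - 453 = -28151 - 453 = -28604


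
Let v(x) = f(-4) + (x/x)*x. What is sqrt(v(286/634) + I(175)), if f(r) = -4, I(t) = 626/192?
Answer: I*sqrt(16697658)/7608 ≈ 0.5371*I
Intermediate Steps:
I(t) = 313/96 (I(t) = 626*(1/192) = 313/96)
v(x) = -4 + x (v(x) = -4 + (x/x)*x = -4 + 1*x = -4 + x)
sqrt(v(286/634) + I(175)) = sqrt((-4 + 286/634) + 313/96) = sqrt((-4 + 286*(1/634)) + 313/96) = sqrt((-4 + 143/317) + 313/96) = sqrt(-1125/317 + 313/96) = sqrt(-8779/30432) = I*sqrt(16697658)/7608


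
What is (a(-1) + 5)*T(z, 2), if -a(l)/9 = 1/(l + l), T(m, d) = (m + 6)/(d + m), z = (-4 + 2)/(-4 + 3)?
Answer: 19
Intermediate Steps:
z = 2 (z = -2/(-1) = -2*(-1) = 2)
T(m, d) = (6 + m)/(d + m)
a(l) = -9/(2*l) (a(l) = -9/(l + l) = -9*1/(2*l) = -9/(2*l))
(a(-1) + 5)*T(z, 2) = (-9/2/(-1) + 5)*((6 + 2)/(2 + 2)) = (-9/2*(-1) + 5)*(8/4) = (9/2 + 5)*((¼)*8) = (19/2)*2 = 19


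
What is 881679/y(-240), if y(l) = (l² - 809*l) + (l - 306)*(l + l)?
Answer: 293893/171280 ≈ 1.7159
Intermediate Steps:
y(l) = l² - 809*l + 2*l*(-306 + l) (y(l) = (l² - 809*l) + (-306 + l)*(2*l) = (l² - 809*l) + 2*l*(-306 + l) = l² - 809*l + 2*l*(-306 + l))
881679/y(-240) = 881679/((-240*(-1421 + 3*(-240)))) = 881679/((-240*(-1421 - 720))) = 881679/((-240*(-2141))) = 881679/513840 = 881679*(1/513840) = 293893/171280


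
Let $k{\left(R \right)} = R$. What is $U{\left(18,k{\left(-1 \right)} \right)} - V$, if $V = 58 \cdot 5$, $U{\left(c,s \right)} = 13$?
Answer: $-277$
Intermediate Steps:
$V = 290$
$U{\left(18,k{\left(-1 \right)} \right)} - V = 13 - 290 = -277$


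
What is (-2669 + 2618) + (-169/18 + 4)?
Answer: -1015/18 ≈ -56.389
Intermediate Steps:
(-2669 + 2618) + (-169/18 + 4) = -51 + (-169/18 + 4) = -51 - 97/18 = -1015/18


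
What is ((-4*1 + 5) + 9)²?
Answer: 100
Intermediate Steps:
((-4*1 + 5) + 9)² = ((-4 + 5) + 9)² = (1 + 9)² = 10² = 100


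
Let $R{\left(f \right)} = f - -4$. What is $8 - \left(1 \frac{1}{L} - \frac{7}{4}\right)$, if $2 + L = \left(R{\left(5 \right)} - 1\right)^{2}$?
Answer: $\frac{1207}{124} \approx 9.7339$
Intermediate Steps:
$R{\left(f \right)} = 4 + f$ ($R{\left(f \right)} = f + 4 = 4 + f$)
$L = 62$ ($L = -2 + \left(\left(4 + 5\right) - 1\right)^{2} = -2 + \left(9 - 1\right)^{2} = -2 + 8^{2} = -2 + 64 = 62$)
$8 - \left(1 \frac{1}{L} - \frac{7}{4}\right) = 8 - \left(1 \cdot \frac{1}{62} - \frac{7}{4}\right) = 8 - \left(\frac{1}{62} - \frac{7}{4}\right) = 8 - - \frac{215}{124} = 8 + \frac{215}{124} = \frac{1207}{124}$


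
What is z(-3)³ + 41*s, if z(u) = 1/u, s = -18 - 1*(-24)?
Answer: 6641/27 ≈ 245.96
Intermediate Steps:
s = 6 (s = -18 + 24 = 6)
z(-3)³ + 41*s = (1/(-3))³ + 41*6 = (-⅓)³ + 246 = -1/27 + 246 = 6641/27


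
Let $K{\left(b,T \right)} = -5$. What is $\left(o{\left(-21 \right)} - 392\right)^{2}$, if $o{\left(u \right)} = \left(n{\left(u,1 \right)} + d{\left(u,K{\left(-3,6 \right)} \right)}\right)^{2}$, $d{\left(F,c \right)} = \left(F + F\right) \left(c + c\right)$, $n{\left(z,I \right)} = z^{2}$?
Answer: $548975783041$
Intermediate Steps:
$d{\left(F,c \right)} = 4 F c$ ($d{\left(F,c \right)} = 2 F 2 c = 4 F c$)
$o{\left(u \right)} = \left(u^{2} - 20 u\right)^{2}$ ($o{\left(u \right)} = \left(u^{2} + 4 u \left(-5\right)\right)^{2} = \left(u^{2} - 20 u\right)^{2}$)
$\left(o{\left(-21 \right)} - 392\right)^{2} = \left(\left(-21\right)^{2} \left(-20 - 21\right)^{2} - 392\right)^{2} = \left(441 \left(-41\right)^{2} - 392\right)^{2} = \left(441 \cdot 1681 - 392\right)^{2} = \left(741321 - 392\right)^{2} = 740929^{2} = 548975783041$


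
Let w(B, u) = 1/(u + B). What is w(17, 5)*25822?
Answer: 12911/11 ≈ 1173.7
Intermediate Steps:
w(B, u) = 1/(B + u)
w(17, 5)*25822 = 25822/(17 + 5) = 25822/22 = (1/22)*25822 = 12911/11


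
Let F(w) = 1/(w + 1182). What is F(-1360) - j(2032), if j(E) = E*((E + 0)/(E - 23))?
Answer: -734968281/357602 ≈ -2055.3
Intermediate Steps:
F(w) = 1/(1182 + w)
j(E) = E**2/(-23 + E) (j(E) = E*(E/(-23 + E)) = E**2/(-23 + E))
F(-1360) - j(2032) = 1/(1182 - 1360) - 2032**2/(-23 + 2032) = 1/(-178) - 4129024/2009 = -1/178 - 4129024/2009 = -734968281/357602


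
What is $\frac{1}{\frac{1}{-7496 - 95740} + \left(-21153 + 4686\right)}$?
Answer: $- \frac{103236}{1699987213} \approx -6.0728 \cdot 10^{-5}$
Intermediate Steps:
$\frac{1}{\frac{1}{-7496 - 95740} + \left(-21153 + 4686\right)} = \frac{1}{\frac{1}{-103236} - 16467} = \frac{1}{- \frac{1}{103236} - 16467} = \frac{1}{- \frac{1699987213}{103236}} = - \frac{103236}{1699987213}$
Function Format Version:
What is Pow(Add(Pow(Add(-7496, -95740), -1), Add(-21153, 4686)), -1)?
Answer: Rational(-103236, 1699987213) ≈ -6.0728e-5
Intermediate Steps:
Pow(Add(Pow(Add(-7496, -95740), -1), Add(-21153, 4686)), -1) = Pow(Add(Pow(-103236, -1), -16467), -1) = Pow(Add(Rational(-1, 103236), -16467), -1) = Pow(Rational(-1699987213, 103236), -1) = Rational(-103236, 1699987213)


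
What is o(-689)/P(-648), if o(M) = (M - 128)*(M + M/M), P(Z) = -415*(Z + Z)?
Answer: 35131/33615 ≈ 1.0451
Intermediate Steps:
P(Z) = -830*Z
o(M) = (1 + M)*(-128 + M) (o(M) = (-128 + M)*(M + 1) = (-128 + M)*(1 + M) = (1 + M)*(-128 + M))
o(-689)/P(-648) = (-128 + (-689)² - 127*(-689))/((-830*(-648))) = (-128 + 474721 + 87503)/537840 = 562096*(1/537840) = 35131/33615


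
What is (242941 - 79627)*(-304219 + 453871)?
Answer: 24440266728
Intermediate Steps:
(242941 - 79627)*(-304219 + 453871) = 163314*149652 = 24440266728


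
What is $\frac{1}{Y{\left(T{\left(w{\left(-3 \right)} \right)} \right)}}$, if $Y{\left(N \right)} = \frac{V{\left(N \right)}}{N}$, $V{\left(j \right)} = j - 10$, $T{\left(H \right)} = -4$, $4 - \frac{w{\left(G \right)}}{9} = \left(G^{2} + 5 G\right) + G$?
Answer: $\frac{2}{7} \approx 0.28571$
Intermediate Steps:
$w{\left(G \right)} = 36 - 54 G - 9 G^{2}$ ($w{\left(G \right)} = 36 - 9 \left(\left(G^{2} + 5 G\right) + G\right) = 36 - 9 \left(G^{2} + 6 G\right) = 36 - \left(9 G^{2} + 54 G\right) = 36 - 54 G - 9 G^{2}$)
$V{\left(j \right)} = -10 + j$
$Y{\left(N \right)} = \frac{-10 + N}{N}$
$\frac{1}{Y{\left(T{\left(w{\left(-3 \right)} \right)} \right)}} = \frac{1}{\frac{1}{-4} \left(-10 - 4\right)} = \frac{1}{\left(- \frac{1}{4}\right) \left(-14\right)} = \frac{1}{\frac{7}{2}} = \frac{2}{7}$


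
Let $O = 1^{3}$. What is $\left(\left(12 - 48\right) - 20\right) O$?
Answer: $-56$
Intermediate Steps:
$O = 1$
$\left(\left(12 - 48\right) - 20\right) O = \left(\left(12 - 48\right) - 20\right) 1 = \left(-36 - 20\right) 1 = \left(-56\right) 1 = -56$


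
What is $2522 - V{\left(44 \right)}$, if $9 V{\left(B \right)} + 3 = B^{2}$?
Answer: $\frac{20765}{9} \approx 2307.2$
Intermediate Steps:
$V{\left(B \right)} = - \frac{1}{3} + \frac{B^{2}}{9}$
$2522 - V{\left(44 \right)} = 2522 - \left(- \frac{1}{3} + \frac{44^{2}}{9}\right) = 2522 - \left(- \frac{1}{3} + \frac{1}{9} \cdot 1936\right) = 2522 - \left(- \frac{1}{3} + \frac{1936}{9}\right) = 2522 - \frac{1933}{9} = \frac{20765}{9}$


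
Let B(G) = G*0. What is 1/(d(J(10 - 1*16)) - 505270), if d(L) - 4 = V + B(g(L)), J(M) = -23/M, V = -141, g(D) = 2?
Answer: -1/505407 ≈ -1.9786e-6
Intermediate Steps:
B(G) = 0
d(L) = -137 (d(L) = 4 + (-141 + 0) = 4 - 141 = -137)
1/(d(J(10 - 1*16)) - 505270) = 1/(-137 - 505270) = 1/(-505407) = -1/505407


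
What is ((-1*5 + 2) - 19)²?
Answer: 484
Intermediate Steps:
((-1*5 + 2) - 19)² = ((-5 + 2) - 19)² = (-3 - 19)² = (-22)² = 484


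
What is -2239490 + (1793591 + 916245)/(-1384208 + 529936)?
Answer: -478284077779/213568 ≈ -2.2395e+6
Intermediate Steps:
-2239490 + (1793591 + 916245)/(-1384208 + 529936) = -2239490 + 2709836/(-854272) = -2239490 + 2709836*(-1/854272) = -2239490 - 677459/213568 = -478284077779/213568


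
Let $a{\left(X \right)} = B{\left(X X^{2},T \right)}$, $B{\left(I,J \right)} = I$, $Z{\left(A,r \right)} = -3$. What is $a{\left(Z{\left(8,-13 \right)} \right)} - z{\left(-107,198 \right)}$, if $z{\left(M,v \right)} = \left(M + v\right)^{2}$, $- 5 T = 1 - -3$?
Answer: $-8308$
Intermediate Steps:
$T = - \frac{4}{5}$ ($T = - \frac{1 - -3}{5} = - \frac{1 + 3}{5} = \left(- \frac{1}{5}\right) 4 = - \frac{4}{5} \approx -0.8$)
$a{\left(X \right)} = X^{3}$ ($a{\left(X \right)} = X X^{2} = X^{3}$)
$a{\left(Z{\left(8,-13 \right)} \right)} - z{\left(-107,198 \right)} = \left(-3\right)^{3} - \left(-107 + 198\right)^{2} = -27 - 91^{2} = -27 - 8281 = -8308$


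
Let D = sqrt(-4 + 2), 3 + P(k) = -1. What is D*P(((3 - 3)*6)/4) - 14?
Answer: -14 - 4*I*sqrt(2) ≈ -14.0 - 5.6569*I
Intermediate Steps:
P(k) = -4 (P(k) = -3 - 1 = -4)
D = I*sqrt(2) (D = sqrt(-2) = I*sqrt(2) ≈ 1.4142*I)
D*P(((3 - 3)*6)/4) - 14 = (I*sqrt(2))*(-4) - 14 = -4*I*sqrt(2) - 14 = -14 - 4*I*sqrt(2)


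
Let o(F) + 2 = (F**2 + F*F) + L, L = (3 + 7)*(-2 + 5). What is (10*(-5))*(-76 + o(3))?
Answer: 1500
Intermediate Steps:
L = 30 (L = 10*3 = 30)
o(F) = 28 + 2*F**2 (o(F) = -2 + ((F**2 + F*F) + 30) = -2 + ((F**2 + F**2) + 30) = -2 + (2*F**2 + 30) = -2 + (30 + 2*F**2) = 28 + 2*F**2)
(10*(-5))*(-76 + o(3)) = (10*(-5))*(-76 + (28 + 2*3**2)) = -50*(-76 + (28 + 2*9)) = -50*(-76 + (28 + 18)) = -50*(-76 + 46) = -50*(-30) = 1500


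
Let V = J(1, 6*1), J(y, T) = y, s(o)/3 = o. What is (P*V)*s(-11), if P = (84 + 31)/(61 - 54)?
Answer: -3795/7 ≈ -542.14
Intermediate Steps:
P = 115/7 ≈ 16.429
s(o) = 3*o
V = 1
(P*V)*s(-11) = ((115/7)*1)*(3*(-11)) = (115/7)*(-33) = -3795/7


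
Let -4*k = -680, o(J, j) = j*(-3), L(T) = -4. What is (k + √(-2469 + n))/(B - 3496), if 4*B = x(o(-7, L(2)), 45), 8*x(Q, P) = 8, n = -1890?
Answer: -680/13983 - 4*I*√4359/13983 ≈ -0.04863 - 0.018887*I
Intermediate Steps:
o(J, j) = -3*j
x(Q, P) = 1 (x(Q, P) = (⅛)*8 = 1)
k = 170 (k = -¼*(-680) = 170)
B = ¼ (B = (¼)*1 = ¼ ≈ 0.25000)
(k + √(-2469 + n))/(B - 3496) = (170 + √(-2469 - 1890))/(¼ - 3496) = (170 + √(-4359))/(-13983/4) = (170 + I*√4359)*(-4/13983) = -680/13983 - 4*I*√4359/13983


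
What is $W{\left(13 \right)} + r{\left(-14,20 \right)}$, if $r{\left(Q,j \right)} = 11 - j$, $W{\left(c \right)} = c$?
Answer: $4$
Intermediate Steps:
$W{\left(13 \right)} + r{\left(-14,20 \right)} = 13 + \left(11 - 20\right) = 13 - 9 = 4$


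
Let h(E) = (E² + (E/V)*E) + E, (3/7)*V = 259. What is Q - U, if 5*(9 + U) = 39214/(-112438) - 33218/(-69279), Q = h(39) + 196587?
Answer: 999464057354514314/5043760950795 ≈ 1.9816e+5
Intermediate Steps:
V = 1813/3 (V = (7/3)*259 = 1813/3 ≈ 604.33)
h(E) = E + 1816*E²/1813 (h(E) = (E² + (E/(1813/3))*E) + E = (E² + (E*(3/1813))*E) + E = (E² + (3*E/1813)*E) + E = (E² + 3*E²/1813) + E = 1816*E²/1813 + E = E + 1816*E²/1813)
Q = 359245074/1813 (Q = (1/1813)*39*(1813 + 1816*39) + 196587 = (1/1813)*39*(1813 + 70824) + 196587 = (1/1813)*39*72637 + 196587 = 2832843/1813 + 196587 = 359245074/1813 ≈ 1.9815e+5)
U = -174756695156/19473980505 (U = -9 + (39214/(-112438) - 33218/(-69279))/5 = -9 + (39214*(-1/112438) - 33218*(-1/69279))/5 = -9 + (-19607/56219 + 33218/69279)/5 = -9 + (⅕)*(509129389/3894796101) = -9 + 509129389/19473980505 = -174756695156/19473980505 ≈ -8.9739)
Q - U = 359245074/1813 - 1*(-174756695156/19473980505) = 359245074/1813 + 174756695156/19473980505 = 999464057354514314/5043760950795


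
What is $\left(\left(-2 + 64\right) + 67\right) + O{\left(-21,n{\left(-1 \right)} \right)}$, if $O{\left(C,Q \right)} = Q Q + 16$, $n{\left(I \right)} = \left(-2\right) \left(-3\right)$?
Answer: $181$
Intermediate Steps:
$n{\left(I \right)} = 6$
$O{\left(C,Q \right)} = 16 + Q^{2}$ ($O{\left(C,Q \right)} = Q^{2} + 16 = 16 + Q^{2}$)
$\left(\left(-2 + 64\right) + 67\right) + O{\left(-21,n{\left(-1 \right)} \right)} = \left(\left(-2 + 64\right) + 67\right) + \left(16 + 6^{2}\right) = \left(62 + 67\right) + \left(16 + 36\right) = 129 + 52 = 181$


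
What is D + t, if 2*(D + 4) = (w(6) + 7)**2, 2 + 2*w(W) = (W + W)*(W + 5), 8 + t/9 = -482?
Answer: -1822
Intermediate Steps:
t = -4410 (t = -72 + 9*(-482) = -72 - 4338 = -4410)
w(W) = -1 + W*(5 + W) (w(W) = -1 + ((W + W)*(W + 5))/2 = -1 + ((2*W)*(5 + W))/2 = -1 + (2*W*(5 + W))/2 = -1 + W*(5 + W))
D = 2588 (D = -4 + ((-1 + 6**2 + 5*6) + 7)**2/2 = -4 + ((-1 + 36 + 30) + 7)**2/2 = -4 + (65 + 7)**2/2 = -4 + (1/2)*72**2 = -4 + (1/2)*5184 = -4 + 2592 = 2588)
D + t = 2588 - 4410 = -1822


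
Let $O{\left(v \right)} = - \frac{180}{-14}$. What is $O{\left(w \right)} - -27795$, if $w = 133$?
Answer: $\frac{194655}{7} \approx 27808.0$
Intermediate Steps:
$O{\left(v \right)} = \frac{90}{7}$ ($O{\left(v \right)} = \left(-180\right) \left(- \frac{1}{14}\right) = \frac{90}{7}$)
$O{\left(w \right)} - -27795 = \frac{90}{7} - -27795 = \frac{90}{7} + 27795 = \frac{194655}{7}$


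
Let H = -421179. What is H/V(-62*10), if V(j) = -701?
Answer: 421179/701 ≈ 600.83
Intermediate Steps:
H/V(-62*10) = -421179/(-701) = -421179*(-1/701) = 421179/701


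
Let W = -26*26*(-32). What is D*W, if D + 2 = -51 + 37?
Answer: -346112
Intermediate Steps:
D = -16 (D = -2 + (-51 + 37) = -2 - 14 = -16)
W = 21632 (W = -676*(-32) = 21632)
D*W = -16*21632 = -346112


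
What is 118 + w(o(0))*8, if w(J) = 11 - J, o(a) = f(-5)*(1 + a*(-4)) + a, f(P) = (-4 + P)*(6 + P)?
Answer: 278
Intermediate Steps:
o(a) = -9 + 37*a (o(a) = (-24 + (-5)² + 2*(-5))*(1 + a*(-4)) + a = (-24 + 25 - 10)*(1 - 4*a) + a = -9*(1 - 4*a) + a = (-9 + 36*a) + a = -9 + 37*a)
118 + w(o(0))*8 = 118 + (11 - (-9 + 37*0))*8 = 118 + (11 - (-9 + 0))*8 = 118 + (11 - 1*(-9))*8 = 118 + (11 + 9)*8 = 118 + 20*8 = 118 + 160 = 278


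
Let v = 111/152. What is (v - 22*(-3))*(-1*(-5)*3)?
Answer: 152145/152 ≈ 1001.0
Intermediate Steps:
v = 111/152 (v = 111*(1/152) = 111/152 ≈ 0.73026)
(v - 22*(-3))*(-1*(-5)*3) = (111/152 - 22*(-3))*(-1*(-5)*3) = (111/152 + 66)*(5*3) = (10143/152)*15 = 152145/152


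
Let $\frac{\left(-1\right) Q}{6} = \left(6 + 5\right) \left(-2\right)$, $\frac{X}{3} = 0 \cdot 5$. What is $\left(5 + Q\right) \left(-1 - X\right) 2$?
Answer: $-274$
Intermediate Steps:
$X = 0$ ($X = 3 \cdot 0 \cdot 5 = 3 \cdot 0 = 0$)
$Q = 132$ ($Q = - 6 \left(6 + 5\right) \left(-2\right) = - 6 \cdot 11 \left(-2\right) = \left(-6\right) \left(-22\right) = 132$)
$\left(5 + Q\right) \left(-1 - X\right) 2 = \left(5 + 132\right) \left(-1 - 0\right) 2 = 137 \left(-1 + 0\right) 2 = 137 \left(\left(-1\right) 2\right) = 137 \left(-2\right) = -274$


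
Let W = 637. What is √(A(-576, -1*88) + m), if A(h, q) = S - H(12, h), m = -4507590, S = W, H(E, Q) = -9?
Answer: 8*I*√70421 ≈ 2123.0*I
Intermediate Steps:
S = 637
A(h, q) = 646 (A(h, q) = 637 - 1*(-9) = 637 + 9 = 646)
√(A(-576, -1*88) + m) = √(646 - 4507590) = √(-4506944) = 8*I*√70421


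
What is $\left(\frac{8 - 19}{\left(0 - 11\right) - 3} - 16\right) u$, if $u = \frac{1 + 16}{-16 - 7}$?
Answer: $\frac{3621}{322} \approx 11.245$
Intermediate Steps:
$u = - \frac{17}{23}$ ($u = \frac{17}{-23} = 17 \left(- \frac{1}{23}\right) = - \frac{17}{23} \approx -0.73913$)
$\left(\frac{8 - 19}{\left(0 - 11\right) - 3} - 16\right) u = \left(\frac{8 - 19}{\left(0 - 11\right) - 3} - 16\right) \left(- \frac{17}{23}\right) = \left(- \frac{11}{-11 - 3} - 16\right) \left(- \frac{17}{23}\right) = \left(- \frac{11}{-14} - 16\right) \left(- \frac{17}{23}\right) = \left(\left(-11\right) \left(- \frac{1}{14}\right) - 16\right) \left(- \frac{17}{23}\right) = \left(\frac{11}{14} - 16\right) \left(- \frac{17}{23}\right) = \left(- \frac{213}{14}\right) \left(- \frac{17}{23}\right) = \frac{3621}{322}$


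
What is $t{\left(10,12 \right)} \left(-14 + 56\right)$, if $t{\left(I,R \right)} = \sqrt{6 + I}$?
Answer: $168$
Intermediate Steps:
$t{\left(10,12 \right)} \left(-14 + 56\right) = \sqrt{6 + 10} \left(-14 + 56\right) = \sqrt{16} \cdot 42 = 4 \cdot 42 = 168$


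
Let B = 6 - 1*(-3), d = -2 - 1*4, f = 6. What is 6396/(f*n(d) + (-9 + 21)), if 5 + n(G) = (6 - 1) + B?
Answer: 1066/11 ≈ 96.909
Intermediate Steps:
d = -6 (d = -2 - 4 = -6)
B = 9 (B = 6 + 3 = 9)
n(G) = 9 (n(G) = -5 + ((6 - 1) + 9) = -5 + (5 + 9) = -5 + 14 = 9)
6396/(f*n(d) + (-9 + 21)) = 6396/(6*9 + (-9 + 21)) = 6396/(54 + 12) = 6396/66 = 6396*(1/66) = 1066/11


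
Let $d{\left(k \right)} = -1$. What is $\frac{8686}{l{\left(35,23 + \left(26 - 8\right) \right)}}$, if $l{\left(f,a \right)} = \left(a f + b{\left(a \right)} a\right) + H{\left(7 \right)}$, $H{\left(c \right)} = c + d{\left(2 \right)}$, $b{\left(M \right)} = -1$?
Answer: $\frac{4343}{700} \approx 6.2043$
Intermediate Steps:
$H{\left(c \right)} = -1 + c$ ($H{\left(c \right)} = c - 1 = -1 + c$)
$l{\left(f,a \right)} = 6 - a + a f$ ($l{\left(f,a \right)} = \left(a f - a\right) + \left(-1 + 7\right) = \left(- a + a f\right) + 6 = 6 - a + a f$)
$\frac{8686}{l{\left(35,23 + \left(26 - 8\right) \right)}} = \frac{8686}{6 - \left(23 + \left(26 - 8\right)\right) + \left(23 + \left(26 - 8\right)\right) 35} = \frac{8686}{6 - \left(23 + 18\right) + \left(23 + 18\right) 35} = \frac{8686}{6 - 41 + 41 \cdot 35} = \frac{8686}{6 - 41 + 1435} = \frac{8686}{1400} = 8686 \cdot \frac{1}{1400} = \frac{4343}{700}$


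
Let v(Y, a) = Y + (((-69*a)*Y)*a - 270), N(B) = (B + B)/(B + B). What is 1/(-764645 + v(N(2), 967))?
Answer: -1/65286055 ≈ -1.5317e-8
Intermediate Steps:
N(B) = 1 (N(B) = (2*B)/((2*B)) = (2*B)*(1/(2*B)) = 1)
v(Y, a) = -270 + Y - 69*Y*a² (v(Y, a) = Y + ((-69*Y*a)*a - 270) = Y + (-69*Y*a² - 270) = Y + (-270 - 69*Y*a²) = -270 + Y - 69*Y*a²)
1/(-764645 + v(N(2), 967)) = 1/(-764645 + (-270 + 1 - 69*1*967²)) = 1/(-764645 + (-270 + 1 - 69*1*935089)) = 1/(-764645 + (-270 + 1 - 64521141)) = 1/(-764645 - 64521410) = 1/(-65286055) = -1/65286055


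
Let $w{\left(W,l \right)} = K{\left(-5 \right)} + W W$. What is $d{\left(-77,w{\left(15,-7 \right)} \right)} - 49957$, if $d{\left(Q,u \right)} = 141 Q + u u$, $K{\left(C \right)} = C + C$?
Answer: $-14589$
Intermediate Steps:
$K{\left(C \right)} = 2 C$
$w{\left(W,l \right)} = -10 + W^{2}$ ($w{\left(W,l \right)} = 2 \left(-5\right) + W W = -10 + W^{2}$)
$d{\left(Q,u \right)} = u^{2} + 141 Q$ ($d{\left(Q,u \right)} = 141 Q + u^{2} = u^{2} + 141 Q$)
$d{\left(-77,w{\left(15,-7 \right)} \right)} - 49957 = \left(\left(-10 + 15^{2}\right)^{2} + 141 \left(-77\right)\right) - 49957 = \left(\left(-10 + 225\right)^{2} - 10857\right) - 49957 = \left(215^{2} - 10857\right) - 49957 = \left(46225 - 10857\right) - 49957 = 35368 - 49957 = -14589$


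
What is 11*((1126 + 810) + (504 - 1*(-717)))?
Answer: 34727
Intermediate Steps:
11*((1126 + 810) + (504 - 1*(-717))) = 11*(1936 + (504 + 717)) = 11*(1936 + 1221) = 11*3157 = 34727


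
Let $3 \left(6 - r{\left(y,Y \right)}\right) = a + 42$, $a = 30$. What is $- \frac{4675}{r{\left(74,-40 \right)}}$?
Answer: $\frac{4675}{18} \approx 259.72$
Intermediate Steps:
$r{\left(y,Y \right)} = -18$ ($r{\left(y,Y \right)} = 6 - \frac{30 + 42}{3} = 6 - 24 = -18$)
$- \frac{4675}{r{\left(74,-40 \right)}} = - \frac{4675}{-18} = \left(-4675\right) \left(- \frac{1}{18}\right) = \frac{4675}{18}$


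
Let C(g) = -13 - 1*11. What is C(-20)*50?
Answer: -1200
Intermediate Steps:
C(g) = -24 (C(g) = -13 - 11 = -24)
C(-20)*50 = -24*50 = -1200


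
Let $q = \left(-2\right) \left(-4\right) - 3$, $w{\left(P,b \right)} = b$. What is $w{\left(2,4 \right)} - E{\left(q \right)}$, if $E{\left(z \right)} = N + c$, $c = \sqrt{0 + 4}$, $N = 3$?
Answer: $-1$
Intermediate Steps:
$q = 5$ ($q = 8 - 3 = 5$)
$c = 2$ ($c = \sqrt{4} = 2$)
$E{\left(z \right)} = 5$ ($E{\left(z \right)} = 3 + 2 = 5$)
$w{\left(2,4 \right)} - E{\left(q \right)} = 4 - 5 = -1$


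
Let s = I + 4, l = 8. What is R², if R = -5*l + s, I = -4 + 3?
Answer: 1369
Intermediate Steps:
I = -1
s = 3 (s = -1 + 4 = 3)
R = -37 (R = -5*8 + 3 = -40 + 3 = -37)
R² = (-37)² = 1369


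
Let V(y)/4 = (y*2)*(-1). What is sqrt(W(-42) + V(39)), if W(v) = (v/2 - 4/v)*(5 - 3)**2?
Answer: 2*I*sqrt(43617)/21 ≈ 19.89*I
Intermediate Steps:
W(v) = -16/v + 2*v (W(v) = (v*(1/2) - 4/v)*2**2 = (v/2 - 4/v)*4 = -16/v + 2*v)
V(y) = -8*y (V(y) = 4*((y*2)*(-1)) = 4*((2*y)*(-1)) = 4*(-2*y) = -8*y)
sqrt(W(-42) + V(39)) = sqrt((-16/(-42) + 2*(-42)) - 8*39) = sqrt((-16*(-1/42) - 84) - 312) = sqrt((8/21 - 84) - 312) = sqrt(-1756/21 - 312) = sqrt(-8308/21) = 2*I*sqrt(43617)/21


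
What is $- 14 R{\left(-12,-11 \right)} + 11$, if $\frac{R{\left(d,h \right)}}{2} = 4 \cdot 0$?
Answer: $11$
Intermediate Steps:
$R{\left(d,h \right)} = 0$ ($R{\left(d,h \right)} = 2 \cdot 4 \cdot 0 = 2 \cdot 0 = 0$)
$- 14 R{\left(-12,-11 \right)} + 11 = \left(-14\right) 0 + 11 = 0 + 11 = 11$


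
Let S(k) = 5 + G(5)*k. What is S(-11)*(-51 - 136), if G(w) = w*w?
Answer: 50490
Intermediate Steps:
G(w) = w²
S(k) = 5 + 25*k (S(k) = 5 + 5²*k = 5 + 25*k)
S(-11)*(-51 - 136) = (5 + 25*(-11))*(-51 - 136) = (5 - 275)*(-187) = -270*(-187) = 50490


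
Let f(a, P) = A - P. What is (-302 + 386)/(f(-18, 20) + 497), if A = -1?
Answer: 3/17 ≈ 0.17647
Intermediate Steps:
f(a, P) = -1 - P
(-302 + 386)/(f(-18, 20) + 497) = (-302 + 386)/((-1 - 1*20) + 497) = 84/((-1 - 20) + 497) = 84/(-21 + 497) = 84/476 = 84*(1/476) = 3/17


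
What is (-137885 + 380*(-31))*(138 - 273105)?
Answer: 40853606055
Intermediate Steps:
(-137885 + 380*(-31))*(138 - 273105) = (-137885 - 11780)*(-272967) = -149665*(-272967) = 40853606055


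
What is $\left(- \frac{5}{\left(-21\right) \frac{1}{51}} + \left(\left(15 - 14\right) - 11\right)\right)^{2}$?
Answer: $\frac{225}{49} \approx 4.5918$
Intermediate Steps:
$\left(- \frac{5}{\left(-21\right) \frac{1}{51}} + \left(\left(15 - 14\right) - 11\right)\right)^{2} = \left(- \frac{5}{\left(-21\right) \frac{1}{51}} + \left(1 - 11\right)\right)^{2} = \left(- \frac{5}{- \frac{7}{17}} - 10\right)^{2} = \left(\left(-5\right) \left(- \frac{17}{7}\right) - 10\right)^{2} = \left(\frac{85}{7} - 10\right)^{2} = \left(\frac{15}{7}\right)^{2} = \frac{225}{49}$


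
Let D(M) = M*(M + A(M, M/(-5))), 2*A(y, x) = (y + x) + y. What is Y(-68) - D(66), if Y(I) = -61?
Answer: -41687/5 ≈ -8337.4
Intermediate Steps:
A(y, x) = y + x/2 (A(y, x) = ((y + x) + y)/2 = ((x + y) + y)/2 = (x + 2*y)/2 = y + x/2)
D(M) = 19*M²/10 (D(M) = M*(M + (M + (M/(-5))/2)) = M*(M + (M + (M*(-⅕))/2)) = M*(M + (M + (-M/5)/2)) = M*(M + (M - M/10)) = M*(M + 9*M/10) = M*(19*M/10) = 19*M²/10)
Y(-68) - D(66) = -61 - 19*66²/10 = -61 - 19*4356/10 = -61 - 1*41382/5 = -61 - 41382/5 = -41687/5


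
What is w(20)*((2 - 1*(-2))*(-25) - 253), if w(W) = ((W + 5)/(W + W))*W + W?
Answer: -22945/2 ≈ -11473.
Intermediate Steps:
w(W) = 5/2 + 3*W/2 (w(W) = ((5 + W)/((2*W)))*W + W = ((5 + W)*(1/(2*W)))*W + W = ((5 + W)/(2*W))*W + W = (5/2 + W/2) + W = 5/2 + 3*W/2)
w(20)*((2 - 1*(-2))*(-25) - 253) = (5/2 + (3/2)*20)*((2 - 1*(-2))*(-25) - 253) = (5/2 + 30)*((2 + 2)*(-25) - 253) = 65*(4*(-25) - 253)/2 = 65*(-100 - 253)/2 = (65/2)*(-353) = -22945/2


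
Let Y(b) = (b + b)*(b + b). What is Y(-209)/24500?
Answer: 43681/6125 ≈ 7.1316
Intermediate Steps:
Y(b) = 4*b² (Y(b) = (2*b)*(2*b) = 4*b²)
Y(-209)/24500 = (4*(-209)²)/24500 = (4*43681)*(1/24500) = 174724*(1/24500) = 43681/6125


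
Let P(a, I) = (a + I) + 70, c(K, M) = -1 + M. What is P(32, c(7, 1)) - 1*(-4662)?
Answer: 4764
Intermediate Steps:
P(a, I) = 70 + I + a (P(a, I) = (I + a) + 70 = 70 + I + a)
P(32, c(7, 1)) - 1*(-4662) = (70 + (-1 + 1) + 32) - 1*(-4662) = (70 + 0 + 32) + 4662 = 102 + 4662 = 4764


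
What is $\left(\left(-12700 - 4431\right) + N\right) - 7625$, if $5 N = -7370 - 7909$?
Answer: $- \frac{139059}{5} \approx -27812.0$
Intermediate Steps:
$N = - \frac{15279}{5}$ ($N = \frac{-7370 - 7909}{5} = \frac{1}{5} \left(-15279\right) = - \frac{15279}{5} \approx -3055.8$)
$\left(\left(-12700 - 4431\right) + N\right) - 7625 = \left(\left(-12700 - 4431\right) - \frac{15279}{5}\right) - 7625 = \left(-17131 - \frac{15279}{5}\right) - 7625 = - \frac{100934}{5} - 7625 = - \frac{139059}{5}$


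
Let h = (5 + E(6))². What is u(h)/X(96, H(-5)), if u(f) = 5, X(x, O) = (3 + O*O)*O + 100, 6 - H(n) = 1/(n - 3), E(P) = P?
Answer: 2560/178257 ≈ 0.014361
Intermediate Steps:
H(n) = 6 - 1/(-3 + n) (H(n) = 6 - 1/(n - 3) = 6 - 1/(-3 + n))
h = 121 (h = (5 + 6)² = 11² = 121)
X(x, O) = 100 + O*(3 + O²) (X(x, O) = (3 + O²)*O + 100 = O*(3 + O²) + 100 = 100 + O*(3 + O²))
u(h)/X(96, H(-5)) = 5/(100 + ((-19 + 6*(-5))/(-3 - 5))³ + 3*((-19 + 6*(-5))/(-3 - 5))) = 5/(100 + ((-19 - 30)/(-8))³ + 3*((-19 - 30)/(-8))) = 5/(100 + (-⅛*(-49))³ + 3*(-⅛*(-49))) = 5/(100 + (49/8)³ + 3*(49/8)) = 5/(100 + 117649/512 + 147/8) = 5/(178257/512) = 5*(512/178257) = 2560/178257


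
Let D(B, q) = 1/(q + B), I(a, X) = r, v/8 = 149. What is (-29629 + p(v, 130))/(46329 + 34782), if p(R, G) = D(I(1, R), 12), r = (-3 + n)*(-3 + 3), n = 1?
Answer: -18713/51228 ≈ -0.36529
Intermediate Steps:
v = 1192 (v = 8*149 = 1192)
r = 0 (r = (-3 + 1)*(-3 + 3) = -2*0 = 0)
I(a, X) = 0
D(B, q) = 1/(B + q)
p(R, G) = 1/12 (p(R, G) = 1/(0 + 12) = 1/12)
(-29629 + p(v, 130))/(46329 + 34782) = (-29629 + 1/12)/(46329 + 34782) = -355547/12/81111 = -355547/12*1/81111 = -18713/51228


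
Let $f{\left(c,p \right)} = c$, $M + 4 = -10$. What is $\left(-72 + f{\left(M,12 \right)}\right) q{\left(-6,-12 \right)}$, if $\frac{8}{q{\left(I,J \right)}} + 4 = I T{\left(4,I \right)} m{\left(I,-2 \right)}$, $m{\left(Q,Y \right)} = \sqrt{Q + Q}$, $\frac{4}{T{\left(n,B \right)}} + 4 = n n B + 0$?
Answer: $\frac{26875}{163} + \frac{3225 i \sqrt{3}}{163} \approx 164.88 + 34.269 i$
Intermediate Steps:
$T{\left(n,B \right)} = \frac{4}{-4 + B n^{2}}$ ($T{\left(n,B \right)} = \frac{4}{-4 + \left(n n B + 0\right)} = \frac{4}{-4 + \left(n^{2} B + 0\right)} = \frac{4}{-4 + \left(B n^{2} + 0\right)} = \frac{4}{-4 + B n^{2}}$)
$M = -14$ ($M = -4 - 10 = -14$)
$m{\left(Q,Y \right)} = \sqrt{2} \sqrt{Q}$ ($m{\left(Q,Y \right)} = \sqrt{2 Q} = \sqrt{2} \sqrt{Q}$)
$q{\left(I,J \right)} = \frac{8}{-4 + \frac{4 \sqrt{2} I^{\frac{3}{2}}}{-4 + 16 I}}$ ($q{\left(I,J \right)} = \frac{8}{-4 + I \frac{4}{-4 + I 4^{2}} \sqrt{2} \sqrt{I}} = \frac{8}{-4 + I \frac{4}{-4 + I 16} \sqrt{2} \sqrt{I}} = \frac{8}{-4 + I \frac{4}{-4 + 16 I} \sqrt{2} \sqrt{I}} = \frac{8}{-4 + \frac{4 I}{-4 + 16 I} \sqrt{2} \sqrt{I}} = \frac{8}{-4 + \frac{4 \sqrt{2} I^{\frac{3}{2}}}{-4 + 16 I}}$)
$\left(-72 + f{\left(M,12 \right)}\right) q{\left(-6,-12 \right)} = \left(-72 - 14\right) \frac{8 \left(-1 + 4 \left(-6\right)\right)}{4 - -96 + \sqrt{2} \left(-6\right)^{\frac{3}{2}}} = - 86 \frac{8 \left(-1 - 24\right)}{4 + 96 + \sqrt{2} \left(- 6 i \sqrt{6}\right)} = - 86 \cdot 8 \frac{1}{4 + 96 - 12 i \sqrt{3}} \left(-25\right) = - 86 \cdot 8 \frac{1}{100 - 12 i \sqrt{3}} \left(-25\right) = - 86 \left(- \frac{200}{100 - 12 i \sqrt{3}}\right) = \frac{17200}{100 - 12 i \sqrt{3}}$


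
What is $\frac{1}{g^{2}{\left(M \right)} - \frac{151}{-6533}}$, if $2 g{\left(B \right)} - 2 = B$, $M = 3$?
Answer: $\frac{26132}{163929} \approx 0.15941$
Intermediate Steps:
$g{\left(B \right)} = 1 + \frac{B}{2}$
$\frac{1}{g^{2}{\left(M \right)} - \frac{151}{-6533}} = \frac{1}{\left(1 + \frac{1}{2} \cdot 3\right)^{2} - \frac{151}{-6533}} = \frac{1}{\left(1 + \frac{3}{2}\right)^{2} - - \frac{151}{6533}} = \frac{1}{\left(\frac{5}{2}\right)^{2} + \frac{151}{6533}} = \frac{1}{\frac{25}{4} + \frac{151}{6533}} = \frac{1}{\frac{163929}{26132}} = \frac{26132}{163929}$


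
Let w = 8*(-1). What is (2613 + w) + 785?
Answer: 3390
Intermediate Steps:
w = -8
(2613 + w) + 785 = (2613 - 8) + 785 = 2605 + 785 = 3390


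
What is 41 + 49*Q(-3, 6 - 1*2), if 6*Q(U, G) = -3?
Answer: 33/2 ≈ 16.500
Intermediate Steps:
Q(U, G) = -½ (Q(U, G) = (⅙)*(-3) = -½)
41 + 49*Q(-3, 6 - 1*2) = 41 + 49*(-½) = 41 - 49/2 = 33/2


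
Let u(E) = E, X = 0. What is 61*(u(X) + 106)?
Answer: 6466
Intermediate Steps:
61*(u(X) + 106) = 61*(0 + 106) = 61*106 = 6466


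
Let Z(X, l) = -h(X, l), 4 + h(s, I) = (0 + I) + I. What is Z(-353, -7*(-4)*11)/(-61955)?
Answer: 612/61955 ≈ 0.0098781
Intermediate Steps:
h(s, I) = -4 + 2*I (h(s, I) = -4 + ((0 + I) + I) = -4 + (I + I) = -4 + 2*I)
Z(X, l) = 4 - 2*l (Z(X, l) = -(-4 + 2*l) = 4 - 2*l)
Z(-353, -7*(-4)*11)/(-61955) = (4 - 2*(-7*(-4))*11)/(-61955) = (4 - 56*11)*(-1/61955) = (4 - 2*308)*(-1/61955) = (4 - 616)*(-1/61955) = -612*(-1/61955) = 612/61955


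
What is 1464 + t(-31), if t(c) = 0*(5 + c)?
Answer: 1464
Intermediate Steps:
t(c) = 0
1464 + t(-31) = 1464 + 0 = 1464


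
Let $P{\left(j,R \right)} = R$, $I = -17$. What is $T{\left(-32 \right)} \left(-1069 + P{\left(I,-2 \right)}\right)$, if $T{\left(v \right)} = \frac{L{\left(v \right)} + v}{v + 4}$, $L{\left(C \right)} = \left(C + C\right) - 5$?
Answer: $- \frac{15453}{4} \approx -3863.3$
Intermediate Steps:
$L{\left(C \right)} = -5 + 2 C$ ($L{\left(C \right)} = 2 C - 5 = -5 + 2 C$)
$T{\left(v \right)} = \frac{-5 + 3 v}{4 + v}$ ($T{\left(v \right)} = \frac{\left(-5 + 2 v\right) + v}{v + 4} = \frac{-5 + 3 v}{4 + v}$)
$T{\left(-32 \right)} \left(-1069 + P{\left(I,-2 \right)}\right) = \frac{-5 + 3 \left(-32\right)}{4 - 32} \left(-1069 - 2\right) = \frac{-5 - 96}{-28} \left(-1071\right) = \left(- \frac{1}{28}\right) \left(-101\right) \left(-1071\right) = \frac{101}{28} \left(-1071\right) = - \frac{15453}{4}$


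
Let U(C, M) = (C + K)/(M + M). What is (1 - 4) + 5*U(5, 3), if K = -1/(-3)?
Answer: 13/9 ≈ 1.4444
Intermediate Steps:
K = 1/3 (K = -1*(-1/3) = 1/3 ≈ 0.33333)
U(C, M) = (1/3 + C)/(2*M) (U(C, M) = (C + 1/3)/(M + M) = (1/3 + C)/((2*M)) = (1/3 + C)*(1/(2*M)) = (1/3 + C)/(2*M))
(1 - 4) + 5*U(5, 3) = (1 - 4) + 5*((1/6)*(1 + 3*5)/3) = -3 + 5*((1/6)*(1/3)*(1 + 15)) = -3 + 5*((1/6)*(1/3)*16) = -3 + 5*(8/9) = -3 + 40/9 = 13/9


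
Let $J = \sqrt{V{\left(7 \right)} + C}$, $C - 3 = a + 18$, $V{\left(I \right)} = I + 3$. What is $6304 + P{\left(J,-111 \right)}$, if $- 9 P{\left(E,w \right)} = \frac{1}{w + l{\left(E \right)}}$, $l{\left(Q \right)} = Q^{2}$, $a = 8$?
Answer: $\frac{4084993}{648} \approx 6304.0$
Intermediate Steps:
$V{\left(I \right)} = 3 + I$
$C = 29$ ($C = 3 + \left(8 + 18\right) = 3 + 26 = 29$)
$J = \sqrt{39}$ ($J = \sqrt{\left(3 + 7\right) + 29} = \sqrt{10 + 29} = \sqrt{39} \approx 6.245$)
$P{\left(E,w \right)} = - \frac{1}{9 \left(w + E^{2}\right)}$
$6304 + P{\left(J,-111 \right)} = 6304 - \frac{1}{9 \left(-111\right) + 9 \left(\sqrt{39}\right)^{2}} = 6304 - \frac{1}{-999 + 9 \cdot 39} = 6304 - \frac{1}{-999 + 351} = 6304 - \frac{1}{-648} = 6304 - - \frac{1}{648} = 6304 + \frac{1}{648} = \frac{4084993}{648}$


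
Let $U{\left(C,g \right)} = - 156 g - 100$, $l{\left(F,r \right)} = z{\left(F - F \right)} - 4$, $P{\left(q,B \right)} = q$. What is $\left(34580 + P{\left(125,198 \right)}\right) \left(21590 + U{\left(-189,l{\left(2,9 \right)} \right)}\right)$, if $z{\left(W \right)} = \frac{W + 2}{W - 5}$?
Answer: $769631962$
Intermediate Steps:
$z{\left(W \right)} = \frac{2 + W}{-5 + W}$
$l{\left(F,r \right)} = - \frac{22}{5}$ ($l{\left(F,r \right)} = \frac{2 + \left(F - F\right)}{-5 + \left(F - F\right)} - 4 = \frac{2 + 0}{-5 + 0} - 4 = \frac{1}{-5} \cdot 2 - 4 = \left(- \frac{1}{5}\right) 2 - 4 = - \frac{2}{5} - 4 = - \frac{22}{5}$)
$U{\left(C,g \right)} = -100 - 156 g$
$\left(34580 + P{\left(125,198 \right)}\right) \left(21590 + U{\left(-189,l{\left(2,9 \right)} \right)}\right) = \left(34580 + 125\right) \left(21590 - - \frac{2932}{5}\right) = 34705 \left(21590 + \left(-100 + \frac{3432}{5}\right)\right) = 34705 \left(21590 + \frac{2932}{5}\right) = 34705 \cdot \frac{110882}{5} = 769631962$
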